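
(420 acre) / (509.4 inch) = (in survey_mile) 81.63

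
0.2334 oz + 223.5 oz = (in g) 6343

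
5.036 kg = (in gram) 5036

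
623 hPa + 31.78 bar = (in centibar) 3240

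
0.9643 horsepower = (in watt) 719.1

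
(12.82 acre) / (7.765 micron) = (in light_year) 7.062e-07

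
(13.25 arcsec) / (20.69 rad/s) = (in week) 5.134e-12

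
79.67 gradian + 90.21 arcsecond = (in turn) 0.1992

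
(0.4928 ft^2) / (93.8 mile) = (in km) 3.033e-10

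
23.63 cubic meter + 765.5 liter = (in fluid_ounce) 8.249e+05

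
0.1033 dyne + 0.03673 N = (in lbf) 0.008257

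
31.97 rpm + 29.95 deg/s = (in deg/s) 221.8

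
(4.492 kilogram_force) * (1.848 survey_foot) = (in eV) 1.549e+20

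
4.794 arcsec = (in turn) 3.699e-06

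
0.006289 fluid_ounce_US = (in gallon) 4.913e-05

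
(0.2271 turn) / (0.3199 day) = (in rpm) 0.000493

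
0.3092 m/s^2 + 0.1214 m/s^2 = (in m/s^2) 0.4306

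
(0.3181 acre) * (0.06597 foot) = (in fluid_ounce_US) 8.753e+05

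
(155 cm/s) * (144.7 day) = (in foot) 6.358e+07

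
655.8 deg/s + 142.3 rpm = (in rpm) 251.6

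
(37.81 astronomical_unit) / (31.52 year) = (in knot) 1.106e+04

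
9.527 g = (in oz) 0.3361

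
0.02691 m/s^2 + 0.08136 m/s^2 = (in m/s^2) 0.1083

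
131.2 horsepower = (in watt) 9.784e+04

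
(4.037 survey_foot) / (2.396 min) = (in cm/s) 0.8559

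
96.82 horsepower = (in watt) 7.22e+04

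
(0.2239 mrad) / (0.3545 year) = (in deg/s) 1.148e-09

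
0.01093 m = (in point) 30.98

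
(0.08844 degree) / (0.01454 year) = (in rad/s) 3.366e-09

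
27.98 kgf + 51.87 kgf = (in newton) 783.1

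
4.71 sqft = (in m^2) 0.4376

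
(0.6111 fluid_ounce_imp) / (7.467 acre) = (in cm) 5.746e-08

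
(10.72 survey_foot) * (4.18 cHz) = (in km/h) 0.4917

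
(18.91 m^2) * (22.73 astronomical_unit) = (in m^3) 6.43e+13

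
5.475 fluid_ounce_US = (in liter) 0.1619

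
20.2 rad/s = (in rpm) 192.9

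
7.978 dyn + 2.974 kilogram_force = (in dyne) 2.917e+06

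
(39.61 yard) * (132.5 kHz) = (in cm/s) 4.799e+08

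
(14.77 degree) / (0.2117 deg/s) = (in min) 1.163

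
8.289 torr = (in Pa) 1105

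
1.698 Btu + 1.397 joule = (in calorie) 428.5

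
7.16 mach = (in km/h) 8777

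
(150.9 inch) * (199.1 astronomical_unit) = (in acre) 2.821e+10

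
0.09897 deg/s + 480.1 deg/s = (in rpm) 80.03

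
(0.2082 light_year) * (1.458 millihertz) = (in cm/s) 2.872e+14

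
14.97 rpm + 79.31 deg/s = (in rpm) 28.19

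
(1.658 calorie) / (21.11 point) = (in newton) 931.5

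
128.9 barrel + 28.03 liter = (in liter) 2.052e+04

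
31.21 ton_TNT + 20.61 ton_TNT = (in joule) 2.168e+11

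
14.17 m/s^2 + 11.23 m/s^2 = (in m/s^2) 25.4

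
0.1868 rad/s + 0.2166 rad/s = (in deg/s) 23.11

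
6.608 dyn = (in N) 6.608e-05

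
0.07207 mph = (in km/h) 0.116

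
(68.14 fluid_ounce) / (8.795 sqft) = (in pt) 6.991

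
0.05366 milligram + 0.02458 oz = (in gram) 0.6969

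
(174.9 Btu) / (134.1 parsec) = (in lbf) 1.003e-14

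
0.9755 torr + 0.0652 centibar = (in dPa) 1953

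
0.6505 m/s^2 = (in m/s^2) 0.6505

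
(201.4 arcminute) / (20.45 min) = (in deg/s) 0.002736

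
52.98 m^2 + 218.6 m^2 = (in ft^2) 2923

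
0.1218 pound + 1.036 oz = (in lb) 0.1866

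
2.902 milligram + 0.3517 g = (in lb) 0.0007818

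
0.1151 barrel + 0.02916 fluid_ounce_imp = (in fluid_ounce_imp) 644.1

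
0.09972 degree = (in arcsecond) 359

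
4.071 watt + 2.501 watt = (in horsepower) 0.008813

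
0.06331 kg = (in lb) 0.1396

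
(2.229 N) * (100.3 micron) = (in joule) 0.0002236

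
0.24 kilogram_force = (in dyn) 2.354e+05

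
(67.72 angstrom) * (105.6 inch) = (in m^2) 1.816e-08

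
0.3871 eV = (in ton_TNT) 1.482e-29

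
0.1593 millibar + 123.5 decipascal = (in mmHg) 0.2121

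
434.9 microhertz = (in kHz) 4.349e-07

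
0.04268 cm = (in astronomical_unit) 2.853e-15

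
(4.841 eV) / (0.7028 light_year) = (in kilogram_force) 1.19e-35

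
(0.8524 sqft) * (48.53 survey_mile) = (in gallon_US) 1.634e+06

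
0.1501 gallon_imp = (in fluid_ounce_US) 23.07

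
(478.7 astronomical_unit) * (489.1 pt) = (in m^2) 1.236e+13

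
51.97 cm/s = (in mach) 0.001526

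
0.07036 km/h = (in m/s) 0.01954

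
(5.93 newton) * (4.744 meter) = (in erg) 2.813e+08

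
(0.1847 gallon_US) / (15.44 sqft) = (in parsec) 1.58e-20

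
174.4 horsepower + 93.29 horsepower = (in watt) 1.996e+05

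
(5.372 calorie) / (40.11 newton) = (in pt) 1588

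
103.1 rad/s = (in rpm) 984.5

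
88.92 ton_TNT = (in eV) 2.322e+30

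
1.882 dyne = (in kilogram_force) 1.919e-06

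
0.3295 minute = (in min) 0.3295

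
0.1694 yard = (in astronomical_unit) 1.035e-12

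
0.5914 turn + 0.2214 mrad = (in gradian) 236.6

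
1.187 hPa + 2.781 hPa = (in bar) 0.003968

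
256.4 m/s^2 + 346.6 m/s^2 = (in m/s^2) 603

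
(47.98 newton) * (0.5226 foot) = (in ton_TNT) 1.827e-09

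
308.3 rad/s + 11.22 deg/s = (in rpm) 2946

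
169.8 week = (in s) 1.027e+08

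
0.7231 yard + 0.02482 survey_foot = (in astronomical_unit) 4.47e-12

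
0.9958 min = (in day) 0.0006915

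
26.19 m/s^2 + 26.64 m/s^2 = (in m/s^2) 52.83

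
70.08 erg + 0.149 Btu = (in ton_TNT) 3.757e-08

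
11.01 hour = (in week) 0.06554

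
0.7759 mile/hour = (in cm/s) 34.69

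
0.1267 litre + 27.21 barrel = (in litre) 4326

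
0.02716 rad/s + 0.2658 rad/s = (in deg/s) 16.79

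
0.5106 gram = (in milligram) 510.6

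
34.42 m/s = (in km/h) 123.9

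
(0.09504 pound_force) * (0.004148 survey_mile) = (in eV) 1.761e+19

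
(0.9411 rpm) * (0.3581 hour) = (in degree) 7279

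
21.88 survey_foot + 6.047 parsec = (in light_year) 19.72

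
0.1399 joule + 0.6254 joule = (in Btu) 0.0007254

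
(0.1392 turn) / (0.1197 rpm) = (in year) 2.213e-06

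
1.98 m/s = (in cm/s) 198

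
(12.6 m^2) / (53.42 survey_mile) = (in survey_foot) 0.0004808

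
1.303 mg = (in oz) 4.596e-05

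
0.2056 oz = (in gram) 5.829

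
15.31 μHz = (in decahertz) 1.531e-06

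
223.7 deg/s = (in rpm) 37.28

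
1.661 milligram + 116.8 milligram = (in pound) 0.0002612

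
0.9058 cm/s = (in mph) 0.02026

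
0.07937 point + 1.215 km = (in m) 1215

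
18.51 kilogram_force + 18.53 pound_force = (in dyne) 2.639e+07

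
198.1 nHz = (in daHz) 1.981e-08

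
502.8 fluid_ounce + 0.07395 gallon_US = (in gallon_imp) 3.332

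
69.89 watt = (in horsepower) 0.09372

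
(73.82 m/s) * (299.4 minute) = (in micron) 1.326e+12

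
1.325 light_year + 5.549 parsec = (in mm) 1.838e+20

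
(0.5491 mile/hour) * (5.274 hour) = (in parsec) 1.51e-13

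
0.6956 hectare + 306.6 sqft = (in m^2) 6984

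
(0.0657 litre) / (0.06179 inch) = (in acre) 1.034e-05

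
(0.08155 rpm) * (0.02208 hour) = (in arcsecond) 1.4e+05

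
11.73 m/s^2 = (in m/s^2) 11.73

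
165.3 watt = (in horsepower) 0.2217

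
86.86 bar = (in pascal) 8.686e+06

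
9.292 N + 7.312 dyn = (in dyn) 9.292e+05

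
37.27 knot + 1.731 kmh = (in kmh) 70.76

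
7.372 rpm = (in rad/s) 0.772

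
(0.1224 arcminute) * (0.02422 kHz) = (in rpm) 0.008235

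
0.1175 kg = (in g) 117.5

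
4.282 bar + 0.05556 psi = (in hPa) 4286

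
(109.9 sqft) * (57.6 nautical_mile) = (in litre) 1.089e+09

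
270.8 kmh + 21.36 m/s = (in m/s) 96.58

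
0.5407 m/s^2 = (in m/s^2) 0.5407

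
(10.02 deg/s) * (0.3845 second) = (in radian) 0.06724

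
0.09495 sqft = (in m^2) 0.008821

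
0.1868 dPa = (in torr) 0.0001401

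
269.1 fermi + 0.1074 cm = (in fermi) 1.074e+12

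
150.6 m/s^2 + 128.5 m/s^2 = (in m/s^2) 279.1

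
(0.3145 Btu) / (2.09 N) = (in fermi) 1.588e+17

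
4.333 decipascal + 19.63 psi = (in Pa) 1.353e+05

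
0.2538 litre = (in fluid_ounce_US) 8.582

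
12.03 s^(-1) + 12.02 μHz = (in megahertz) 1.203e-05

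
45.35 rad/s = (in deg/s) 2598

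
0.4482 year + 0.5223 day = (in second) 1.418e+07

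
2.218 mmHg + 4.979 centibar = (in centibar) 5.275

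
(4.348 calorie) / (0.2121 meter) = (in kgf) 8.746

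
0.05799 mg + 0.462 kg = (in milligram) 4.62e+05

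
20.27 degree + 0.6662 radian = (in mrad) 1020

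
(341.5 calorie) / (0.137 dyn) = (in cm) 1.043e+11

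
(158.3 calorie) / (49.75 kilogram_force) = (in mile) 0.0008435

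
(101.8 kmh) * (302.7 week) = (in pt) 1.467e+13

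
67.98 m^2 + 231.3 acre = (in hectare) 93.61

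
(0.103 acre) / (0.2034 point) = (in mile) 3610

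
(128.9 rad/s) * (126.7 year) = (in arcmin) 1.771e+15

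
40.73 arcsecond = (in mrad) 0.1975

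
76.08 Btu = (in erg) 8.027e+11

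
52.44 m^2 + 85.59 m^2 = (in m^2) 138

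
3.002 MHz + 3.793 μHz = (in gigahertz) 0.003002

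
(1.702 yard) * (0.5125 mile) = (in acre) 0.3172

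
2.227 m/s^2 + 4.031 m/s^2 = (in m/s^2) 6.258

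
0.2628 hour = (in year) 3e-05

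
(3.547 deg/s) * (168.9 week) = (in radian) 6.324e+06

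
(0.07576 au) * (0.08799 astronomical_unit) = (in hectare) 1.492e+16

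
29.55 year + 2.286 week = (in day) 1.08e+04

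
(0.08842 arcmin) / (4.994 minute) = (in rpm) 8.197e-07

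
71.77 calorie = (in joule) 300.3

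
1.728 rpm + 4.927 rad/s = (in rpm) 48.78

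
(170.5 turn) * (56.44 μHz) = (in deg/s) 3.464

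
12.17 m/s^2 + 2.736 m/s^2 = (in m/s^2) 14.91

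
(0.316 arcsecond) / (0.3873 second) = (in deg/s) 0.0002266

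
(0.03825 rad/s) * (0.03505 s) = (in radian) 0.001341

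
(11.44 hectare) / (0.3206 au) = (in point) 0.006761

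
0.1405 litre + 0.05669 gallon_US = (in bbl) 0.002233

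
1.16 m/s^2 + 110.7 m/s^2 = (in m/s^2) 111.9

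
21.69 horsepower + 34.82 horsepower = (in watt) 4.214e+04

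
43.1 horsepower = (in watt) 3.214e+04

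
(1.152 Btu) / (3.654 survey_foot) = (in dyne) 1.091e+08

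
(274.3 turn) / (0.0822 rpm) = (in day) 2.317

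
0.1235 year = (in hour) 1082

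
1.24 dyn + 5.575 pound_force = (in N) 24.8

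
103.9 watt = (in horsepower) 0.1393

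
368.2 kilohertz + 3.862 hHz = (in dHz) 3.686e+06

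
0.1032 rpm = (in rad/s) 0.01081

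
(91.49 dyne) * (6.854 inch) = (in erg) 1593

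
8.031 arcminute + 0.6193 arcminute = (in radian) 0.002516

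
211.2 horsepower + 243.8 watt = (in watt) 1.577e+05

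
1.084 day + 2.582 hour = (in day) 1.192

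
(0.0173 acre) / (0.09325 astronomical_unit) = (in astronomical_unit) 3.355e-20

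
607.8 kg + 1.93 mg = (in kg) 607.8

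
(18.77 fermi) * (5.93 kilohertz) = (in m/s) 1.113e-10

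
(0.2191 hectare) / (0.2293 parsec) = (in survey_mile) 1.924e-16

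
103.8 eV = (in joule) 1.663e-17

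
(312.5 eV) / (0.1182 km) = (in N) 4.236e-19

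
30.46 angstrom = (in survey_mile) 1.893e-12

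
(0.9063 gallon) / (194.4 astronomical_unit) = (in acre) 2.915e-20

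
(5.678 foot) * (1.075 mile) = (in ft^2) 3.223e+04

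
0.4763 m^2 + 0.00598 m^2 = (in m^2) 0.4823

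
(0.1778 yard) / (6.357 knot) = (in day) 5.754e-07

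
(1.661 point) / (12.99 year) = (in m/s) 1.43e-12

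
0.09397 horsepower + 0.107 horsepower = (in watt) 149.9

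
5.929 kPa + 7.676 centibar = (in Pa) 1.36e+04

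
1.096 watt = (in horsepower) 0.00147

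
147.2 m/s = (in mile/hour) 329.3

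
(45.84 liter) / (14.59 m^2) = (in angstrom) 3.142e+07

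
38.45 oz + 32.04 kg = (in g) 3.313e+04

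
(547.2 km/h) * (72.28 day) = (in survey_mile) 5.898e+05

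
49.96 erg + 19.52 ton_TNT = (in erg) 8.167e+17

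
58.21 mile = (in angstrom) 9.368e+14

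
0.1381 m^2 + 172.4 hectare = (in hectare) 172.4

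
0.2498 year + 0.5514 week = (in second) 8.211e+06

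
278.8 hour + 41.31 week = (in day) 300.8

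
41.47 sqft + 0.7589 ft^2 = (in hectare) 0.0003923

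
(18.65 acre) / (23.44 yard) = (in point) 9.982e+06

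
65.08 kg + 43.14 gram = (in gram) 6.512e+04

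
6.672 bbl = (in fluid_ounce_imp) 3.733e+04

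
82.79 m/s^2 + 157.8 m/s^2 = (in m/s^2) 240.6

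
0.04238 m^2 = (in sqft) 0.4562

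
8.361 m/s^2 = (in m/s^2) 8.361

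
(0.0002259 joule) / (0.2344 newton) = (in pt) 2.732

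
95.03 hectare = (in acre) 234.8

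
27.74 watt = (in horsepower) 0.0372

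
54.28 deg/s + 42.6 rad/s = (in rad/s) 43.55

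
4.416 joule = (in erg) 4.416e+07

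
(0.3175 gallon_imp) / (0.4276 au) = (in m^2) 2.256e-14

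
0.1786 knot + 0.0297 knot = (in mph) 0.2397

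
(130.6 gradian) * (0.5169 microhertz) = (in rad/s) 1.06e-06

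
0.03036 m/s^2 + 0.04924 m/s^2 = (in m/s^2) 0.0796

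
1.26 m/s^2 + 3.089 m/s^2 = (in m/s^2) 4.349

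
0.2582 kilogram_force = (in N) 2.532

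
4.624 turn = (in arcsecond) 5.993e+06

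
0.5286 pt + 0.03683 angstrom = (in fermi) 1.865e+11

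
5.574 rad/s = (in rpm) 53.23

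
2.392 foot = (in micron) 7.291e+05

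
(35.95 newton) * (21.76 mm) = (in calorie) 0.187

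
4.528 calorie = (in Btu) 0.01796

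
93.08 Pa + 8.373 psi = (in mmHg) 433.7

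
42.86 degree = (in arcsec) 1.543e+05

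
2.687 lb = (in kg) 1.219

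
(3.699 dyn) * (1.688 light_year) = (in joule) 5.907e+11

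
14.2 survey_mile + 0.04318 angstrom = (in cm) 2.285e+06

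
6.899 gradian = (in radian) 0.1084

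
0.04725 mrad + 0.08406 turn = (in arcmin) 1816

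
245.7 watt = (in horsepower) 0.3295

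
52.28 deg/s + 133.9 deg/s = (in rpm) 31.03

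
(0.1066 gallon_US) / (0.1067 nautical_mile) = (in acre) 5.046e-10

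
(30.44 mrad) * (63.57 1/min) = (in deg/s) 1.848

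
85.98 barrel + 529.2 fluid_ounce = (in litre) 1.369e+04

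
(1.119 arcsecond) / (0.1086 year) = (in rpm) 1.513e-11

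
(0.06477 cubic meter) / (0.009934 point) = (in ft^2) 1.989e+05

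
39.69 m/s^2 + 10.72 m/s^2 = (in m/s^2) 50.41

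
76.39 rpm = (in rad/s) 8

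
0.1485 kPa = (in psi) 0.02154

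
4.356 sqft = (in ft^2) 4.356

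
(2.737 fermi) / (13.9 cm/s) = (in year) 6.244e-22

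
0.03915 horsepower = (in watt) 29.19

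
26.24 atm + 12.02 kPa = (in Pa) 2.671e+06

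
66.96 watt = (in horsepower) 0.08979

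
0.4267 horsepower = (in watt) 318.2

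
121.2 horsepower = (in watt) 9.038e+04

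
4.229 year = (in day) 1544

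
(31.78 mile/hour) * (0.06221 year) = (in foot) 9.144e+07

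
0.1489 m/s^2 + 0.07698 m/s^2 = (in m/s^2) 0.2259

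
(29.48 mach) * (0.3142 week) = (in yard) 2.086e+09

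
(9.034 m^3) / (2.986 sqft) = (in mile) 0.02024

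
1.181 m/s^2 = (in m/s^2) 1.181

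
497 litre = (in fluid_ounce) 1.681e+04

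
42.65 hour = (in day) 1.777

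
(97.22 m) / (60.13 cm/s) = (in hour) 0.04491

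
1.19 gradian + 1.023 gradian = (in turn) 0.005533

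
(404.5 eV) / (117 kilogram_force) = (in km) 5.648e-23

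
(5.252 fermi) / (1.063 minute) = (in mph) 1.842e-16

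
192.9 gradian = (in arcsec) 6.25e+05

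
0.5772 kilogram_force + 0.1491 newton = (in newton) 5.809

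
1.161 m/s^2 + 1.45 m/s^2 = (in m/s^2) 2.611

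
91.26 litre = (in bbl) 0.574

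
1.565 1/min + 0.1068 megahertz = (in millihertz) 1.068e+08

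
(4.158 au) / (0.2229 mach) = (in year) 259.9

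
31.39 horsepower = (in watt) 2.341e+04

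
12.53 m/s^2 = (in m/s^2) 12.53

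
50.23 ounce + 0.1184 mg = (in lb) 3.139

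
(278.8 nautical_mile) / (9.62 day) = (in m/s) 0.6212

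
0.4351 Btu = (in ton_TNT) 1.097e-07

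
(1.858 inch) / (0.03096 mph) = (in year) 1.081e-07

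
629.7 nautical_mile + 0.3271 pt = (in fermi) 1.166e+21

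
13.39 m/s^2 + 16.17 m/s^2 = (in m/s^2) 29.56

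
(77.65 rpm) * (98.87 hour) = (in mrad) 2.894e+09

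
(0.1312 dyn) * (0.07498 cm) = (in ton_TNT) 2.351e-19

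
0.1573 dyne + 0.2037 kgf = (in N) 1.998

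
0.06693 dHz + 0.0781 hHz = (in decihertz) 78.17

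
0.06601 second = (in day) 7.64e-07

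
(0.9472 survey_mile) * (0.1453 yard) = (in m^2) 202.5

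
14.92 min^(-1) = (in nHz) 2.487e+08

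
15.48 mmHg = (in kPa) 2.064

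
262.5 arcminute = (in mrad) 76.36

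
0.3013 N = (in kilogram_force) 0.03072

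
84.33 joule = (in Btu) 0.07993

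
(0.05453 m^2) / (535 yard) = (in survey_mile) 6.926e-08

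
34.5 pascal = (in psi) 0.005004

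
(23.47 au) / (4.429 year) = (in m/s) 2.514e+04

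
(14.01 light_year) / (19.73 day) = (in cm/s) 7.775e+12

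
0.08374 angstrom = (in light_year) 8.851e-28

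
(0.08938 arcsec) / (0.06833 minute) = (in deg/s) 6.056e-06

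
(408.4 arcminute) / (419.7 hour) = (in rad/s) 7.863e-08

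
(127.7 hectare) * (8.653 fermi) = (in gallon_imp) 2.431e-06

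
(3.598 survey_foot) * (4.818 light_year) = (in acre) 1.235e+13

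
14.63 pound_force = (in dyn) 6.508e+06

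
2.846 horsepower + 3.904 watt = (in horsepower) 2.851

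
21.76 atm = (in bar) 22.05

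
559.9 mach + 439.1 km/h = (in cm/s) 1.908e+07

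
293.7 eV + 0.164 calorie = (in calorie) 0.164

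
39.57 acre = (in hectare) 16.01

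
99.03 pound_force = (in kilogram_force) 44.92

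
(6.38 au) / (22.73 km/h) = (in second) 1.512e+11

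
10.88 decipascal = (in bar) 1.088e-05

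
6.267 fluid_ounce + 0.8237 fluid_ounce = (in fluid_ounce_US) 7.091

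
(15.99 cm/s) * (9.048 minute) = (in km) 0.08681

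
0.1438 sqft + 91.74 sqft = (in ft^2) 91.88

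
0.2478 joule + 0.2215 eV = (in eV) 1.547e+18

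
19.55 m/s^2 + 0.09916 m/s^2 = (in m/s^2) 19.65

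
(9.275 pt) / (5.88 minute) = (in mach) 2.724e-08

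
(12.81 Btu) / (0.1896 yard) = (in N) 7.796e+04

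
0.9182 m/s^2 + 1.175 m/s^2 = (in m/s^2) 2.093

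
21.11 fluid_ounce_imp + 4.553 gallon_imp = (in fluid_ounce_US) 720.2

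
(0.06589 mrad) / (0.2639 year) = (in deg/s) 4.536e-10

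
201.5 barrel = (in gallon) 8463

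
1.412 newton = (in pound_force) 0.3174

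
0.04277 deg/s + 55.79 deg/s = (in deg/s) 55.83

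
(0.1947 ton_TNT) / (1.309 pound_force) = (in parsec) 4.534e-09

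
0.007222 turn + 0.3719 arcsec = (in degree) 2.6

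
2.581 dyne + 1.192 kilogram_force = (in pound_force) 2.628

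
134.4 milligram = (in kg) 0.0001344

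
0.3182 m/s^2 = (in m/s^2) 0.3182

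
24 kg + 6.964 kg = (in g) 3.096e+04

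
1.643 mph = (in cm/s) 73.45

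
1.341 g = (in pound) 0.002956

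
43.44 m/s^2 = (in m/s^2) 43.44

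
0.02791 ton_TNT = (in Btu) 1.107e+05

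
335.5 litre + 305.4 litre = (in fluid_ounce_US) 2.167e+04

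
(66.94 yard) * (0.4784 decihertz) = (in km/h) 10.54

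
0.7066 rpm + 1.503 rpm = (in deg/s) 13.26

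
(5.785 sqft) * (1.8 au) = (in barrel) 9.103e+11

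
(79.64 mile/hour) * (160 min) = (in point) 9.688e+08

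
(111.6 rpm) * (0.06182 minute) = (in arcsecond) 8.941e+06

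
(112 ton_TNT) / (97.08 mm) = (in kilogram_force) 4.922e+11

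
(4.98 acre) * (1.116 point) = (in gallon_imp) 1745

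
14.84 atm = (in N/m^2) 1.504e+06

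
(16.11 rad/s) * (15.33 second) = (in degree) 1.415e+04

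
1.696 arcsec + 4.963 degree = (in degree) 4.963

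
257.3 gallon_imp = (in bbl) 7.357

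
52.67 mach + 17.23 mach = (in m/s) 2.38e+04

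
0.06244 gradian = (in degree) 0.0562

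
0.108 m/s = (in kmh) 0.3888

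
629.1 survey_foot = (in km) 0.1918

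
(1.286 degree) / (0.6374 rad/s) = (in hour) 9.781e-06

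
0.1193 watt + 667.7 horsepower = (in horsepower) 667.7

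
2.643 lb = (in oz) 42.29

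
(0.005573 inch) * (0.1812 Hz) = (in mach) 7.533e-08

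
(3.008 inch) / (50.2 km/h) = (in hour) 1.522e-06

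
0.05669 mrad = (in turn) 9.022e-06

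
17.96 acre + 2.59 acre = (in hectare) 8.316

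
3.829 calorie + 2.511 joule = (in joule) 18.53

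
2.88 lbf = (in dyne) 1.281e+06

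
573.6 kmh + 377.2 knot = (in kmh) 1272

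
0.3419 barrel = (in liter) 54.36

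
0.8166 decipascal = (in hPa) 0.0008166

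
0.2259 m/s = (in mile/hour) 0.5053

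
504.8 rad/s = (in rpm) 4820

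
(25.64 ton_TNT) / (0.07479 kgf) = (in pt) 4.146e+14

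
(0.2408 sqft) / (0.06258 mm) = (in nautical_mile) 0.193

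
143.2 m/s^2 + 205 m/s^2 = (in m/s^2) 348.2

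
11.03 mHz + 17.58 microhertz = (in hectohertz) 0.0001105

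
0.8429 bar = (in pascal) 8.429e+04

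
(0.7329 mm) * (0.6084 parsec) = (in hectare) 1.376e+09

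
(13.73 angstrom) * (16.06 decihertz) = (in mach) 6.476e-12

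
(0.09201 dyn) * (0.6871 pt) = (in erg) 0.00223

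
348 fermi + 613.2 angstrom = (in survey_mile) 3.81e-11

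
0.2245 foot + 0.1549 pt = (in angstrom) 6.848e+08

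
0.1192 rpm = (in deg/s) 0.7152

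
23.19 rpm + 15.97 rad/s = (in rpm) 175.7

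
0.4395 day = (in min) 632.9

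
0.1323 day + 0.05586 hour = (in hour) 3.231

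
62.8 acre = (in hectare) 25.41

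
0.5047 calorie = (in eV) 1.318e+19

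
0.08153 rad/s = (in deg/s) 4.671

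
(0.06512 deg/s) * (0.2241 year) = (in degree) 4.602e+05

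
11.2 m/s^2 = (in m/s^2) 11.2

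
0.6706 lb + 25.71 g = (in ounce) 11.64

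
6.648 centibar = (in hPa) 66.48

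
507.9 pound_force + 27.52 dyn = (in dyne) 2.259e+08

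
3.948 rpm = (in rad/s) 0.4134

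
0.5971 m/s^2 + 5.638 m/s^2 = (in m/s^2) 6.235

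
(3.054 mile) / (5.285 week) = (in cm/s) 0.1538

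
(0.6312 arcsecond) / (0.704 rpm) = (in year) 1.316e-12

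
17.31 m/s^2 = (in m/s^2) 17.31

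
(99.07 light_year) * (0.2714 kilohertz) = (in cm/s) 2.544e+22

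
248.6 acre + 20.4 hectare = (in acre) 299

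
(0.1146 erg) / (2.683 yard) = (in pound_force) 1.05e-09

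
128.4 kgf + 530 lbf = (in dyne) 3.617e+08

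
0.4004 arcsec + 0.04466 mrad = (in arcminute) 0.1602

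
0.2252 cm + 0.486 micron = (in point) 6.385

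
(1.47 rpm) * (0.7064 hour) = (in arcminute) 1.346e+06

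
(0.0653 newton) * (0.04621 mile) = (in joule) 4.856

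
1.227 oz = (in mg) 3.478e+04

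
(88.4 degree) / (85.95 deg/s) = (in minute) 0.01714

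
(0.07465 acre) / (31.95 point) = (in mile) 16.65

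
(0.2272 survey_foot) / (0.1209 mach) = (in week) 2.781e-09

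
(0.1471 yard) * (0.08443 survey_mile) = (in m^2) 18.28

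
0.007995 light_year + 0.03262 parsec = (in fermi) 1.082e+30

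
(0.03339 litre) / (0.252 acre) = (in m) 3.274e-08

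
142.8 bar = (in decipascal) 1.428e+08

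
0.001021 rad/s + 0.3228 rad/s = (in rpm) 3.092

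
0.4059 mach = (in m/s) 138.2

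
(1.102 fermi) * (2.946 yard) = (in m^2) 2.969e-15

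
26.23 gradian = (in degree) 23.61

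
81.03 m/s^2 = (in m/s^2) 81.03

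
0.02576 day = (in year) 7.058e-05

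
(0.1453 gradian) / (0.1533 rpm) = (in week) 2.351e-07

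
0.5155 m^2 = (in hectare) 5.155e-05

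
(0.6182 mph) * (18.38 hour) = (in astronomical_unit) 1.222e-07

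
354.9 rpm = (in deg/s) 2129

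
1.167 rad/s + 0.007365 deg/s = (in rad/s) 1.167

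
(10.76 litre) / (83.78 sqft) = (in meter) 0.001382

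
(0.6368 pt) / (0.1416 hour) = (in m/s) 4.407e-07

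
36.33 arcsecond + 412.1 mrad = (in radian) 0.4123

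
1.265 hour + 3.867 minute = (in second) 4786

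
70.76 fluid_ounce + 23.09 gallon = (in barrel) 0.5629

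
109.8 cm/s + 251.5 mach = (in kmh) 3.083e+05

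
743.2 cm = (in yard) 8.128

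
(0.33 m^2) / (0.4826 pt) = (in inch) 7.631e+04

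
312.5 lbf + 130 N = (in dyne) 1.52e+08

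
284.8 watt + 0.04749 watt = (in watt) 284.8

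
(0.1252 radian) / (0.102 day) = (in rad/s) 1.421e-05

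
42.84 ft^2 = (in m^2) 3.98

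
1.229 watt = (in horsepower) 0.001648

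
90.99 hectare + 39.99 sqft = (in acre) 224.8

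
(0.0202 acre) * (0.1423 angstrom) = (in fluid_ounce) 3.933e-05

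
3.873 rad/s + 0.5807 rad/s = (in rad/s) 4.454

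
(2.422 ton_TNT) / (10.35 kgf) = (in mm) 9.984e+10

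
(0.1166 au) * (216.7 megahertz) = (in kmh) 1.361e+19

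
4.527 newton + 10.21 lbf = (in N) 49.94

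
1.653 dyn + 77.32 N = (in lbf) 17.38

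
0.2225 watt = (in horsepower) 0.0002984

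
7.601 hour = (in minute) 456.1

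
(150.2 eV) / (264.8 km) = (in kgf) 9.267e-24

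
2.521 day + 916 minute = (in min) 4546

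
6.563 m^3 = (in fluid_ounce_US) 2.219e+05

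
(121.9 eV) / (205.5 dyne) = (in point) 2.694e-11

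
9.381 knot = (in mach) 0.01417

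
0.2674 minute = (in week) 2.653e-05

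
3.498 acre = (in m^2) 1.416e+04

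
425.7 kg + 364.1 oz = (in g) 4.36e+05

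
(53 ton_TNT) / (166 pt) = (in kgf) 3.861e+11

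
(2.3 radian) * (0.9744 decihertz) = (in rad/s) 0.2241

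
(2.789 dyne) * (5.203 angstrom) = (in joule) 1.451e-14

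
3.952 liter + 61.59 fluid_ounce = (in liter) 5.773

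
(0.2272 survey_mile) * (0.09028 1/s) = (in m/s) 33.01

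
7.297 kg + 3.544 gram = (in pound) 16.09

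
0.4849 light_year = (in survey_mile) 2.851e+12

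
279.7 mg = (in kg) 0.0002797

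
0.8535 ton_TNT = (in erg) 3.571e+16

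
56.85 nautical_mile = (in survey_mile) 65.42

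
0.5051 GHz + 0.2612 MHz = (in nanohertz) 5.054e+17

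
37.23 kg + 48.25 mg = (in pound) 82.08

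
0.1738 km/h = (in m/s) 0.04828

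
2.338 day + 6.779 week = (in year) 0.1364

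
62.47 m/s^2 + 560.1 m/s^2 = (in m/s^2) 622.6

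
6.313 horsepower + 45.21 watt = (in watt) 4753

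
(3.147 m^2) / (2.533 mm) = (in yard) 1359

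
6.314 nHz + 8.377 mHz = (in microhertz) 8377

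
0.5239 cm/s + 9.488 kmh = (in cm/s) 264.1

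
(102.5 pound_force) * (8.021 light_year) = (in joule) 3.46e+19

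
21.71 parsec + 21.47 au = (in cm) 6.699e+19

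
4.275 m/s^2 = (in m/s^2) 4.275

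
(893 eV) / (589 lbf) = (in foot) 1.792e-19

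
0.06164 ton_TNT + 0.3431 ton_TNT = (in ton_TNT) 0.4047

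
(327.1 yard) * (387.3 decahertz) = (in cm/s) 1.158e+08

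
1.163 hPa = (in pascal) 116.3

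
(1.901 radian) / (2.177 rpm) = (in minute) 0.139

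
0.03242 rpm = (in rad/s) 0.003395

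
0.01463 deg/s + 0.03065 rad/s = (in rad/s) 0.03091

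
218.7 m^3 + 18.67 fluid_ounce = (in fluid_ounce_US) 7.395e+06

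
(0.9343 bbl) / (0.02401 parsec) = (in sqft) 2.158e-15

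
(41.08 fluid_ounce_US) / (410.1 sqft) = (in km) 3.189e-08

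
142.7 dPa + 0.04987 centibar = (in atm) 0.000633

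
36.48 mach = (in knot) 2.415e+04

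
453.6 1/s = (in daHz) 45.36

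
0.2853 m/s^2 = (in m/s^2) 0.2853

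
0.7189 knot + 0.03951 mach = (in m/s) 13.82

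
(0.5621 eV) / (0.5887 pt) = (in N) 4.336e-16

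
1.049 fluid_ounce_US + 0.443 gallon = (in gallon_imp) 0.3757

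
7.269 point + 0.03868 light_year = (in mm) 3.659e+17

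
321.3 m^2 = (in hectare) 0.03213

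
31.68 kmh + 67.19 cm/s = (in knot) 18.41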